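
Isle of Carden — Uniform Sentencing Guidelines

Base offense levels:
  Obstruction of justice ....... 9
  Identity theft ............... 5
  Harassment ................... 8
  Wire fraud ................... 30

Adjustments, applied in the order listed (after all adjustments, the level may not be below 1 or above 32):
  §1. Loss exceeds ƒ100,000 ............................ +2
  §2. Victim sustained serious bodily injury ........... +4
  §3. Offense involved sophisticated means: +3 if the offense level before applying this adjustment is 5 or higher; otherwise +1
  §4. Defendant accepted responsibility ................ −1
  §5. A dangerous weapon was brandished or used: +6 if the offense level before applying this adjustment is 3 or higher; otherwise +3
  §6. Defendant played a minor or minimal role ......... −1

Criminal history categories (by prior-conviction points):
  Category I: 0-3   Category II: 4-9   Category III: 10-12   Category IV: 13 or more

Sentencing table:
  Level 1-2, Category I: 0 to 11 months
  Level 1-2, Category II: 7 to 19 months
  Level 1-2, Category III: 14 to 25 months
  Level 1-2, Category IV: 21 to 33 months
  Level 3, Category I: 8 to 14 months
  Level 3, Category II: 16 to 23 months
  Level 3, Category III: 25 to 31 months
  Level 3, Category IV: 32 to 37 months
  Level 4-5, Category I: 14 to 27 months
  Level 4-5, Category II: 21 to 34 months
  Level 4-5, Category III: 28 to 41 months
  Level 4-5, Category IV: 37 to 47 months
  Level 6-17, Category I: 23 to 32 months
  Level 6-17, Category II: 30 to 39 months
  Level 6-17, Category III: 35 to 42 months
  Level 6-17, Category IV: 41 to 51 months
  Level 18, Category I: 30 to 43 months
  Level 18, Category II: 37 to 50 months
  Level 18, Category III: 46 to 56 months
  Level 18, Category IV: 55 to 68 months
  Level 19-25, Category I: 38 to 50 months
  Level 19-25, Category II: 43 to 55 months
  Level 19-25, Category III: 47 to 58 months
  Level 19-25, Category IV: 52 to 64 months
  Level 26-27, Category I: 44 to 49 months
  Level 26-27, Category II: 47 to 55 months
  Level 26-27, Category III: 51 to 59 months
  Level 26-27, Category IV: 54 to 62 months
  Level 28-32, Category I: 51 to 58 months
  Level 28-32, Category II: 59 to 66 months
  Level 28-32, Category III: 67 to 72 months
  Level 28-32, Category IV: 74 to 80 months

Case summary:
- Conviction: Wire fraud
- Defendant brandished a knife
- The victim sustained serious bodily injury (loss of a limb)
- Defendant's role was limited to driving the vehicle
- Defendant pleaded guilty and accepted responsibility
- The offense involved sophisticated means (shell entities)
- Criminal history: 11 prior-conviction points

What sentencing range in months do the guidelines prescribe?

67-72 months

Base offense level for wire fraud: 30.
§1 does not apply.
§2 applies: 30 + 4 = 34.
§3 applies (level before this adjustment is 34 ≥ 5, so +3): 34 + 3 = 37.
§4 applies: 37 − 1 = 36.
§5 applies (level before this adjustment is 36 ≥ 3, so +6): 36 + 6 = 42.
§6 applies: 42 − 1 = 41.
Level 41 exceeds the maximum of 32; capped at 32.
Final offense level: 32.
Criminal history: 11 prior points → Category III (10-12).
Level 32 falls in the 28-32 band.
Grid: Level 28-32 × Category III = 67-72 months.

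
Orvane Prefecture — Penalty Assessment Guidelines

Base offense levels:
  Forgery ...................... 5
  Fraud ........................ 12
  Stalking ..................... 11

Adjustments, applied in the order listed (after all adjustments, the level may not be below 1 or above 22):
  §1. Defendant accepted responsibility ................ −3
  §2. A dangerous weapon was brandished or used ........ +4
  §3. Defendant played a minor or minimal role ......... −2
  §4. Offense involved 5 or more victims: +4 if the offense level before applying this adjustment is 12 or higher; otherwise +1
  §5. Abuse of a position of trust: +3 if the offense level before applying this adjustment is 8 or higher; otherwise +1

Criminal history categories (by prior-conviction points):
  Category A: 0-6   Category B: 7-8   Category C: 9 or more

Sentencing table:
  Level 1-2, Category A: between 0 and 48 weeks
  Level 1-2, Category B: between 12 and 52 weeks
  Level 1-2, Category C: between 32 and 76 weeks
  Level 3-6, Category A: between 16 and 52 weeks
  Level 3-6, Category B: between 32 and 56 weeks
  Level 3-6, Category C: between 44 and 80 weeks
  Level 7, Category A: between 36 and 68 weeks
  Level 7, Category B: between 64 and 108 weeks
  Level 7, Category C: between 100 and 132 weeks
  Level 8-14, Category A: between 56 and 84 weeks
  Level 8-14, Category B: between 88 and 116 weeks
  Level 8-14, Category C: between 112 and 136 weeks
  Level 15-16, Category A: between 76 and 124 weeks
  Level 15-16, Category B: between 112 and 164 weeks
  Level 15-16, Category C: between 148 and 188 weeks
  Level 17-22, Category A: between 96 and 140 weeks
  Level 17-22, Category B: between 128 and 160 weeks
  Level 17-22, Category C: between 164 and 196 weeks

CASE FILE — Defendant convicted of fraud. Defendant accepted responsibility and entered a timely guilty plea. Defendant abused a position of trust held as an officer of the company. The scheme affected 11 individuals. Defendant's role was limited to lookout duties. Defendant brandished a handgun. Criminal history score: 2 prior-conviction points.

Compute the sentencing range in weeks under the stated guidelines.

Base offense level for fraud: 12.
§1 applies: 12 − 3 = 9.
§2 applies: 9 + 4 = 13.
§3 applies: 13 − 2 = 11.
§4 applies (level before this adjustment is 11 < 12, so +1): 11 + 1 = 12.
§5 applies (level before this adjustment is 12 ≥ 8, so +3): 12 + 3 = 15.
Final offense level: 15.
Criminal history: 2 prior points → Category A (0-6).
Level 15 falls in the 15-16 band.
Grid: Level 15-16 × Category A = 76-124 weeks.

76-124 weeks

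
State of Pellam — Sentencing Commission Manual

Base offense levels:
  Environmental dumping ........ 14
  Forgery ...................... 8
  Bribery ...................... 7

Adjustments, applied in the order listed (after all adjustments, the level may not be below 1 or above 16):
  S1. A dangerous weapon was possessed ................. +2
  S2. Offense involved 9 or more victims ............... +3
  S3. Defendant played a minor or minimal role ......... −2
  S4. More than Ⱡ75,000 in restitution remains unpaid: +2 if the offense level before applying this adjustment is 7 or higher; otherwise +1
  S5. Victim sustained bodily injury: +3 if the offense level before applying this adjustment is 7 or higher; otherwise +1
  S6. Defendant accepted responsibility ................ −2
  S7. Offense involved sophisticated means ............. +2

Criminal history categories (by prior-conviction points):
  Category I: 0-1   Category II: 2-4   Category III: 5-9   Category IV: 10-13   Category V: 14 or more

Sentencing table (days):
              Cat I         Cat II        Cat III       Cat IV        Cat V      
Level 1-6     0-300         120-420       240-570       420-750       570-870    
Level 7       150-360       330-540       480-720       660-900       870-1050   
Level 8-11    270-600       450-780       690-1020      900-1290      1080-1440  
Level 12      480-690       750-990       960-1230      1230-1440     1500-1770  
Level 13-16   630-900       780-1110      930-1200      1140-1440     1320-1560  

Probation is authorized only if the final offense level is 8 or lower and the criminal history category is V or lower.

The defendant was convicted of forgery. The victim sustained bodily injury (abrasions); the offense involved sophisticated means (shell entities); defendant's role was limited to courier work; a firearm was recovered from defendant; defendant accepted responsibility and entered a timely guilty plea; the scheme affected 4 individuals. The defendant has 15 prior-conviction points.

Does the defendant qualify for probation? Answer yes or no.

Base offense level for forgery: 8.
S1 applies: 8 + 2 = 10.
S2 does not apply.
S3 applies: 10 − 2 = 8.
S5 applies (level before this adjustment is 8 ≥ 7, so +3): 8 + 3 = 11.
S6 applies: 11 − 2 = 9.
S7 applies: 9 + 2 = 11.
Final offense level: 11.
Criminal history: 15 prior points → Category V (14+).
Level 11 falls in the 8-11 band.
Grid: Level 8-11 × Category V = 1080-1440 days.
Probation check: level 11 > 8 and category V ≤ V → not eligible.

No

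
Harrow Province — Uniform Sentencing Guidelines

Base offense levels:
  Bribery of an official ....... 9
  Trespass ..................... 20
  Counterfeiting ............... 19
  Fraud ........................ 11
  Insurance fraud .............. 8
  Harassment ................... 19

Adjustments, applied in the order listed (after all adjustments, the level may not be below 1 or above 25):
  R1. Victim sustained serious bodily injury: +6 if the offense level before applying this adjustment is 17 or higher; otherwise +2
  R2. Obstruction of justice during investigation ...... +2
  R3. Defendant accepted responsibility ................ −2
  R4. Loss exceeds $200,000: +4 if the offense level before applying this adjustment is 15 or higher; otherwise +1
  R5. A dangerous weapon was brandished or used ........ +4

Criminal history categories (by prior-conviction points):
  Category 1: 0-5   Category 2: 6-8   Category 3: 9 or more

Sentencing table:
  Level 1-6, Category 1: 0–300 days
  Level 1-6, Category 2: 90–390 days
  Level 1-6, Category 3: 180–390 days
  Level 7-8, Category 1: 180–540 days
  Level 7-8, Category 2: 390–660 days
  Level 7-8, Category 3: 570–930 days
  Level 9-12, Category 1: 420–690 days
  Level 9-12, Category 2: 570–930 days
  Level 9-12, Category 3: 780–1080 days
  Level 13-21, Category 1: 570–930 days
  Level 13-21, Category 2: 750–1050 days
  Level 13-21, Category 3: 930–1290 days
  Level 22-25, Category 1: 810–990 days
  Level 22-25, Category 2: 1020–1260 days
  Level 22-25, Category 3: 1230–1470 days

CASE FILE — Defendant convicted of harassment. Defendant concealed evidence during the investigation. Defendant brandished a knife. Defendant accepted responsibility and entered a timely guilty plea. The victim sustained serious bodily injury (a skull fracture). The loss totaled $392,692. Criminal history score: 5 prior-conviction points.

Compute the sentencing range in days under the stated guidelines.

810-990 days

Base offense level for harassment: 19.
R1 applies (level before this adjustment is 19 ≥ 17, so +6): 19 + 6 = 25.
R2 applies: 25 + 2 = 27.
R3 applies: 27 − 2 = 25.
R4 applies (level before this adjustment is 25 ≥ 15, so +4): 25 + 4 = 29.
R5 applies: 29 + 4 = 33.
Level 33 exceeds the maximum of 25; capped at 25.
Final offense level: 25.
Criminal history: 5 prior points → Category 1 (0-5).
Level 25 falls in the 22-25 band.
Grid: Level 22-25 × Category 1 = 810-990 days.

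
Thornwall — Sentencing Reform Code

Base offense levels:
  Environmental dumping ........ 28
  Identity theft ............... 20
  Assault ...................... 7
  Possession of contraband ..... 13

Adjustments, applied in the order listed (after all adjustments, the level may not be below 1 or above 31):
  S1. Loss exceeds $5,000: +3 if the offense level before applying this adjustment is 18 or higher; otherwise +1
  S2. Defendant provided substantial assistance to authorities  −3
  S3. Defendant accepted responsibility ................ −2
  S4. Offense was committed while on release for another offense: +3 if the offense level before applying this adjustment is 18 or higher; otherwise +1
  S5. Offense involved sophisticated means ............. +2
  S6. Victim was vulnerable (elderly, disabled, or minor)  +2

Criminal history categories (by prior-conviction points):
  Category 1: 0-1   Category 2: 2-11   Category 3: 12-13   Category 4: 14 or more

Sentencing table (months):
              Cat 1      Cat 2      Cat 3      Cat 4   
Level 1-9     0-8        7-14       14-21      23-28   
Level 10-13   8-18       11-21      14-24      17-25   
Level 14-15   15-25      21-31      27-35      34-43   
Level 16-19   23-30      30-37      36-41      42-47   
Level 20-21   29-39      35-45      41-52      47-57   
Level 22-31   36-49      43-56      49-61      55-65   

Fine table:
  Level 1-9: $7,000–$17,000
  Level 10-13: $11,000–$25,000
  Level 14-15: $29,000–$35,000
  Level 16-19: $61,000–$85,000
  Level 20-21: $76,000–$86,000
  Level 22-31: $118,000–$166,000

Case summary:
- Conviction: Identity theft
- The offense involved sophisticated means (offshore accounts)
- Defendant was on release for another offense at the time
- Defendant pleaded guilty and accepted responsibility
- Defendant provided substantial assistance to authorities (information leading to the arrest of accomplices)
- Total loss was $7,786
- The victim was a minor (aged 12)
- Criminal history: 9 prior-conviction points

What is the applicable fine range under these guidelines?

Base offense level for identity theft: 20.
S1 applies (level before this adjustment is 20 ≥ 18, so +3): 20 + 3 = 23.
S2 applies: 23 − 3 = 20.
S3 applies: 20 − 2 = 18.
S4 applies (level before this adjustment is 18 ≥ 18, so +3): 18 + 3 = 21.
S5 applies: 21 + 2 = 23.
S6 applies: 23 + 2 = 25.
Final offense level: 25.
Level 25 falls in the 22-31 band.
Fine table: Level 22-31 → $118,000–$166,000.

$118,000–$166,000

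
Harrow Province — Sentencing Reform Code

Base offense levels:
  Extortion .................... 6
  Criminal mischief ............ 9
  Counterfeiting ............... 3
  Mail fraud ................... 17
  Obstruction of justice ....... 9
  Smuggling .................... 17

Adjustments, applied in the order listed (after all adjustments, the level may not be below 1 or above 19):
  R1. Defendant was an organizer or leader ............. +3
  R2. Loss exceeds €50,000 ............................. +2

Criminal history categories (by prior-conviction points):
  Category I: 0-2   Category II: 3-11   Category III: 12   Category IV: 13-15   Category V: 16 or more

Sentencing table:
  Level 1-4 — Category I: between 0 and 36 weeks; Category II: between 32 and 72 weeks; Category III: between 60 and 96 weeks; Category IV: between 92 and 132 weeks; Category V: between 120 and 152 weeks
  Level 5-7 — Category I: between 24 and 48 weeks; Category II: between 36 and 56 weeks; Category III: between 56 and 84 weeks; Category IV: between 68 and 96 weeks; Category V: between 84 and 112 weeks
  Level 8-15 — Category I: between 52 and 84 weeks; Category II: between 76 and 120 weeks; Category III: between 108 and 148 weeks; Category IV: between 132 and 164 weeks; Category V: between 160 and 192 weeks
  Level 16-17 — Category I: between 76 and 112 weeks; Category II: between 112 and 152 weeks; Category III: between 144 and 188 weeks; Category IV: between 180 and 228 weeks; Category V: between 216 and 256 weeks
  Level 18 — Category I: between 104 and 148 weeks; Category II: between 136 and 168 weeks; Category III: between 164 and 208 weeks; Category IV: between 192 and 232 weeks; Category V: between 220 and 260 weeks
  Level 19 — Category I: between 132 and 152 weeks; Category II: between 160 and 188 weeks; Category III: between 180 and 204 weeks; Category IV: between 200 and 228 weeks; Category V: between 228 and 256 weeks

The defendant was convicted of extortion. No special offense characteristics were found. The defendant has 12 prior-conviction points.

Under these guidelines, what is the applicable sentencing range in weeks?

Base offense level for extortion: 6.
Final offense level: 6.
Criminal history: 12 prior points → Category III (12).
Level 6 falls in the 5-7 band.
Grid: Level 5-7 × Category III = 56-84 weeks.

56-84 weeks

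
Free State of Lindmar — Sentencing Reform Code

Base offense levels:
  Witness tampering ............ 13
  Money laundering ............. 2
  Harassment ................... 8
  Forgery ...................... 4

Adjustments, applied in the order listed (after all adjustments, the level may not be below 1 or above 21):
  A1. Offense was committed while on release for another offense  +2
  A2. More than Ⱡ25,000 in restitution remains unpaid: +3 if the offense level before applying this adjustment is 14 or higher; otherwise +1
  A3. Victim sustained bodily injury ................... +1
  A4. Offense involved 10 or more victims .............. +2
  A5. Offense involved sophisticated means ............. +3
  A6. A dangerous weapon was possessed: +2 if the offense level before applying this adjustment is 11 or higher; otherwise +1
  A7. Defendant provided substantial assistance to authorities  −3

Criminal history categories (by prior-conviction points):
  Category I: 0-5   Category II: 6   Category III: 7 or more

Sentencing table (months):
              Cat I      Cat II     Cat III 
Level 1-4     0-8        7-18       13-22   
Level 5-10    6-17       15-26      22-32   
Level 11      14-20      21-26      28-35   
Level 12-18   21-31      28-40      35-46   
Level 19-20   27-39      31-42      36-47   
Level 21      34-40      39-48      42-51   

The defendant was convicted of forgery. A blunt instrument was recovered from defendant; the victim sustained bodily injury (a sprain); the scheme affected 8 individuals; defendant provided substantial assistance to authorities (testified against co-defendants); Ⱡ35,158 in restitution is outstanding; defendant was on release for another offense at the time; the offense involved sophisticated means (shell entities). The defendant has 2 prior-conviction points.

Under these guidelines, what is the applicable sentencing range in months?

Base offense level for forgery: 4.
A1 applies: 4 + 2 = 6.
A2 applies (level before this adjustment is 6 < 14, so +1): 6 + 1 = 7.
A3 applies: 7 + 1 = 8.
A5 applies: 8 + 3 = 11.
A6 applies (level before this adjustment is 11 ≥ 11, so +2): 11 + 2 = 13.
A7 applies: 13 − 3 = 10.
Final offense level: 10.
Criminal history: 2 prior points → Category I (0-5).
Level 10 falls in the 5-10 band.
Grid: Level 5-10 × Category I = 6-17 months.

6-17 months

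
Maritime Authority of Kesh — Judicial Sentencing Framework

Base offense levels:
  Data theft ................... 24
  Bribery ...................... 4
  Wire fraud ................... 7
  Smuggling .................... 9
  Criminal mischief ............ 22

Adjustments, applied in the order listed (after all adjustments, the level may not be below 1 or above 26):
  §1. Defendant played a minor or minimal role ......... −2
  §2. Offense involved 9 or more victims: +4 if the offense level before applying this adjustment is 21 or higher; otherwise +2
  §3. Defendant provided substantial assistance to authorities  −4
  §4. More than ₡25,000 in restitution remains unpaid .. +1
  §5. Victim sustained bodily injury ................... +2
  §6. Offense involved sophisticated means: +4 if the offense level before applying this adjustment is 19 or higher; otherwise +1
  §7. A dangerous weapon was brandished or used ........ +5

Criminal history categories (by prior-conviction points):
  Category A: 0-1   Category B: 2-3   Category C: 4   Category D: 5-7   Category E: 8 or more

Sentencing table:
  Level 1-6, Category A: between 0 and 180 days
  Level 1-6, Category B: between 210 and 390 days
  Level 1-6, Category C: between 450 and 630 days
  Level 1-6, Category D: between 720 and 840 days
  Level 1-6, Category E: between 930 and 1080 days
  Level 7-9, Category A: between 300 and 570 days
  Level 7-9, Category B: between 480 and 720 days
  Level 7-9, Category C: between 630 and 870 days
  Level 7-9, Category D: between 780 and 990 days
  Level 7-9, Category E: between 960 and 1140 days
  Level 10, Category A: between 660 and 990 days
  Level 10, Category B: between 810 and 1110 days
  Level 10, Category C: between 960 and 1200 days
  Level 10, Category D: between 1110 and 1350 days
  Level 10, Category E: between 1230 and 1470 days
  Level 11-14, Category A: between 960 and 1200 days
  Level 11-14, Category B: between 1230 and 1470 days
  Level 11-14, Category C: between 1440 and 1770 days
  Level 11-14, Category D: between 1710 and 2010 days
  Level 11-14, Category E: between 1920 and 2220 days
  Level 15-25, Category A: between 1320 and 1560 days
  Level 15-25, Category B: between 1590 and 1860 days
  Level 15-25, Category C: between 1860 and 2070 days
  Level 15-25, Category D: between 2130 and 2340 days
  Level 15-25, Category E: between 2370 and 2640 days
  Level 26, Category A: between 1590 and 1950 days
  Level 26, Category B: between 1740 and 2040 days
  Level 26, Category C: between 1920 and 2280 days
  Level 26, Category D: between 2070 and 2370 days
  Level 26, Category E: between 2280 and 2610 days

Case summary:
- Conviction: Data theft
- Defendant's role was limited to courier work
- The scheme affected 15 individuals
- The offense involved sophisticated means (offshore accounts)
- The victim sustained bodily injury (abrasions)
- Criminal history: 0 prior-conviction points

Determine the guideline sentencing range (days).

Base offense level for data theft: 24.
§1 applies: 24 − 2 = 22.
§2 applies (level before this adjustment is 22 ≥ 21, so +4): 22 + 4 = 26.
§3 does not apply.
§5 applies: 26 + 2 = 28.
§6 applies (level before this adjustment is 28 ≥ 19, so +4): 28 + 4 = 32.
§7 does not apply.
Level 32 exceeds the maximum of 26; capped at 26.
Final offense level: 26.
Criminal history: 0 prior points → Category A (0-1).
Level 26 falls in the 26 band.
Grid: Level 26 × Category A = 1590-1950 days.

1590-1950 days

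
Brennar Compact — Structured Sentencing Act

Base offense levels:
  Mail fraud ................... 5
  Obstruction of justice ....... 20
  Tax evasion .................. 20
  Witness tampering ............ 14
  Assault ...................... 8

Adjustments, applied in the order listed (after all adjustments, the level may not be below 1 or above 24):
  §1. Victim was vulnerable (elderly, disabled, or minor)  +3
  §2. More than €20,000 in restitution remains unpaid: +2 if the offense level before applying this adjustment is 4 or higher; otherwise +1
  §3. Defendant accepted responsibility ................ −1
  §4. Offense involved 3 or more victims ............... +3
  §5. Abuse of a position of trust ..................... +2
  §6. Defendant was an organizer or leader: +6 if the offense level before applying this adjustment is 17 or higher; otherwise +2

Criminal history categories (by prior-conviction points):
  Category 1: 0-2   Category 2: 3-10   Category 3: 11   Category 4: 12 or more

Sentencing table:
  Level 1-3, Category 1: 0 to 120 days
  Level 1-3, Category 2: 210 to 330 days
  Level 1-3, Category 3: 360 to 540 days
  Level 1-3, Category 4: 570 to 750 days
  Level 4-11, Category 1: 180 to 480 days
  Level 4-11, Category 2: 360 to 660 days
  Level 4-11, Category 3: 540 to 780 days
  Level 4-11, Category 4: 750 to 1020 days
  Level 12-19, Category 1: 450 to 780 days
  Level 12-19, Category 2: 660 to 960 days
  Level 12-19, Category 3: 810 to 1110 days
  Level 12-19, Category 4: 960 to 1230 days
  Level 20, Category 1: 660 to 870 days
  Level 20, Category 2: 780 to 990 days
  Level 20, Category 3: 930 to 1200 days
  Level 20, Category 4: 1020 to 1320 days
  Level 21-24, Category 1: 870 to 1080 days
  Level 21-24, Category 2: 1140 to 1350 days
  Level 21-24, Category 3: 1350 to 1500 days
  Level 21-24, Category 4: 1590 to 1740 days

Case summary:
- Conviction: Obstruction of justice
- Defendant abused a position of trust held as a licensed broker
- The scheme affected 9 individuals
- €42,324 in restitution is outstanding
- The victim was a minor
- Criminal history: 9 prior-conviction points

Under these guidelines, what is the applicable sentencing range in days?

1140-1350 days

Base offense level for obstruction of justice: 20.
§1 applies: 20 + 3 = 23.
§2 applies (level before this adjustment is 23 ≥ 4, so +2): 23 + 2 = 25.
§3 does not apply.
§4 applies: 25 + 3 = 28.
§5 applies: 28 + 2 = 30.
Level 30 exceeds the maximum of 24; capped at 24.
Final offense level: 24.
Criminal history: 9 prior points → Category 2 (3-10).
Level 24 falls in the 21-24 band.
Grid: Level 21-24 × Category 2 = 1140-1350 days.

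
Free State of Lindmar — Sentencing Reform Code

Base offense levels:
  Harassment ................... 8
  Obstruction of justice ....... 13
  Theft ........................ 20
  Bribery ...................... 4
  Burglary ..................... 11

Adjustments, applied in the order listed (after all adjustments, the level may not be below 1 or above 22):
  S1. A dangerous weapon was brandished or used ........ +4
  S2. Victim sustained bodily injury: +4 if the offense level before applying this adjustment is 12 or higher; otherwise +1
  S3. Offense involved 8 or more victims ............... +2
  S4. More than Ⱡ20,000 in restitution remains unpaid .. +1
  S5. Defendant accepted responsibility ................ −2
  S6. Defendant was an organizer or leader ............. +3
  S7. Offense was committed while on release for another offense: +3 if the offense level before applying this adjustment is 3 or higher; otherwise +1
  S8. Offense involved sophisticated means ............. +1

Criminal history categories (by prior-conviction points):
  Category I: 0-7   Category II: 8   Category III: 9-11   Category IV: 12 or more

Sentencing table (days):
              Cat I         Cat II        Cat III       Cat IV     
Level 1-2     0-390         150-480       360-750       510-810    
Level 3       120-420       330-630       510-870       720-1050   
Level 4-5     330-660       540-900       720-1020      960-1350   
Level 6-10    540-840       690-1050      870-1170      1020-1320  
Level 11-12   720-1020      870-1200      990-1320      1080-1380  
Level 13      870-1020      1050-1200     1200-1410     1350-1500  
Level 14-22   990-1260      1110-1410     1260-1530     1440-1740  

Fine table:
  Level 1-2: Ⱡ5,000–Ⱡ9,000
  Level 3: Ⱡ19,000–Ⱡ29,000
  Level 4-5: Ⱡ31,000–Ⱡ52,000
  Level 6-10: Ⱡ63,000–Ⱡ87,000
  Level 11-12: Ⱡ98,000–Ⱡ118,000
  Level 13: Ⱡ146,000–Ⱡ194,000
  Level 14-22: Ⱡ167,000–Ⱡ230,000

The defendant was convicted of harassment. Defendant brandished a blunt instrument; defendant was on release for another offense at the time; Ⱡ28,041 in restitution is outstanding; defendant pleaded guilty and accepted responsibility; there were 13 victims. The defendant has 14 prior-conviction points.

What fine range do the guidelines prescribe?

Ⱡ167,000–Ⱡ230,000

Base offense level for harassment: 8.
S1 applies: 8 + 4 = 12.
S3 applies: 12 + 2 = 14.
S4 applies: 14 + 1 = 15.
S5 applies: 15 − 2 = 13.
S7 applies (level before this adjustment is 13 ≥ 3, so +3): 13 + 3 = 16.
Final offense level: 16.
Level 16 falls in the 14-22 band.
Fine table: Level 14-22 → Ⱡ167,000–Ⱡ230,000.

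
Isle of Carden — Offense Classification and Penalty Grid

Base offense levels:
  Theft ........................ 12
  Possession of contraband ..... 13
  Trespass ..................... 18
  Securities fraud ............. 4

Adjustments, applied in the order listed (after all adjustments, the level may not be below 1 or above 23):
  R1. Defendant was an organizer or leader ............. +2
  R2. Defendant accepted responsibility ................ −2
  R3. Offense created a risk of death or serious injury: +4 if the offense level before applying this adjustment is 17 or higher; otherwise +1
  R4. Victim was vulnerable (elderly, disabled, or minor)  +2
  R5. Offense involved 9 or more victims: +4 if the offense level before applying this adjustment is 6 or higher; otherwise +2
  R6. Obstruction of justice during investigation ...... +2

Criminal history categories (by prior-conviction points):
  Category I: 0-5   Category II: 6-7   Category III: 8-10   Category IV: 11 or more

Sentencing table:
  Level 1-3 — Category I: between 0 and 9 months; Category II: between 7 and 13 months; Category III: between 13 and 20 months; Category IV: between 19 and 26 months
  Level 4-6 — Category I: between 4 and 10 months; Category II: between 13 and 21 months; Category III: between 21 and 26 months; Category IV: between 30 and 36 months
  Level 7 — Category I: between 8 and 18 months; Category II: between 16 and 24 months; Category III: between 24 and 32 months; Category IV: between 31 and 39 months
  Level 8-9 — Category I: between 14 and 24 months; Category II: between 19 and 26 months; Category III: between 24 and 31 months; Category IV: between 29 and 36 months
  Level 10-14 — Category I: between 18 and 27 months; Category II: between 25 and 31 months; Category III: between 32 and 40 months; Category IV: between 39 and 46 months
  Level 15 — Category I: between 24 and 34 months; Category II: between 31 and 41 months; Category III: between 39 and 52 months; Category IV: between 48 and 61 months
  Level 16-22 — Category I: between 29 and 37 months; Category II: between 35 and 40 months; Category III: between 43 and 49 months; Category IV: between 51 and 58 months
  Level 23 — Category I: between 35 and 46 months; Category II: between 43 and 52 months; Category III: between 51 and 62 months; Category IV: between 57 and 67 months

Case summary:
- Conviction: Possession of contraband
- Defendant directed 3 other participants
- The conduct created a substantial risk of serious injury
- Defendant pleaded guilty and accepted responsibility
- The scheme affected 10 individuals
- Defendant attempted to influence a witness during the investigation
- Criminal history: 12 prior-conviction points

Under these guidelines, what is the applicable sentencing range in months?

51-58 months

Base offense level for possession of contraband: 13.
R1 applies: 13 + 2 = 15.
R2 applies: 15 − 2 = 13.
R3 applies (level before this adjustment is 13 < 17, so +1): 13 + 1 = 14.
R5 applies (level before this adjustment is 14 ≥ 6, so +4): 14 + 4 = 18.
R6 applies: 18 + 2 = 20.
Final offense level: 20.
Criminal history: 12 prior points → Category IV (11+).
Level 20 falls in the 16-22 band.
Grid: Level 16-22 × Category IV = 51-58 months.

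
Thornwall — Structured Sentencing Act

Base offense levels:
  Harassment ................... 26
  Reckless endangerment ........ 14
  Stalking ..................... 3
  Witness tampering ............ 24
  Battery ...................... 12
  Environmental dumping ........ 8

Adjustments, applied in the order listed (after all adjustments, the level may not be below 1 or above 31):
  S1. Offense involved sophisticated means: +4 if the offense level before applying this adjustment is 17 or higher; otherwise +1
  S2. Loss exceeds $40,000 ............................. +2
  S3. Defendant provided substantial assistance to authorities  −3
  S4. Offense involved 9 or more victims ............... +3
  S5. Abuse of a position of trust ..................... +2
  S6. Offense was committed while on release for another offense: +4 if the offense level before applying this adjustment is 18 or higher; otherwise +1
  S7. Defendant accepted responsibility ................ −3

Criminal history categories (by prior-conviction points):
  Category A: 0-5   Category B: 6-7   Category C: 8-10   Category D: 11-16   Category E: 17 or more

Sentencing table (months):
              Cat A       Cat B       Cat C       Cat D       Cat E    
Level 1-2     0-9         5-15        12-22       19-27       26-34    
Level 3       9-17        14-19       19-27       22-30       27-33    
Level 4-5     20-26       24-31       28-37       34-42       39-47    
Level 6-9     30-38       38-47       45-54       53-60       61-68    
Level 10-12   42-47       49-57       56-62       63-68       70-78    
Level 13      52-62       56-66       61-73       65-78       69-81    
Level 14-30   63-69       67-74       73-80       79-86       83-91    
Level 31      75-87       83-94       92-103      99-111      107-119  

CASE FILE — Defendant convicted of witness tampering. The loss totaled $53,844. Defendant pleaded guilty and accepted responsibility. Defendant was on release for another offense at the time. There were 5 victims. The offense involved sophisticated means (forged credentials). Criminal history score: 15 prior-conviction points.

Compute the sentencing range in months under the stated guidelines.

99-111 months

Base offense level for witness tampering: 24.
S1 applies (level before this adjustment is 24 ≥ 17, so +4): 24 + 4 = 28.
S2 applies: 28 + 2 = 30.
S3 does not apply.
S6 applies (level before this adjustment is 30 ≥ 18, so +4): 30 + 4 = 34.
S7 applies: 34 − 3 = 31.
Final offense level: 31.
Criminal history: 15 prior points → Category D (11-16).
Level 31 falls in the 31 band.
Grid: Level 31 × Category D = 99-111 months.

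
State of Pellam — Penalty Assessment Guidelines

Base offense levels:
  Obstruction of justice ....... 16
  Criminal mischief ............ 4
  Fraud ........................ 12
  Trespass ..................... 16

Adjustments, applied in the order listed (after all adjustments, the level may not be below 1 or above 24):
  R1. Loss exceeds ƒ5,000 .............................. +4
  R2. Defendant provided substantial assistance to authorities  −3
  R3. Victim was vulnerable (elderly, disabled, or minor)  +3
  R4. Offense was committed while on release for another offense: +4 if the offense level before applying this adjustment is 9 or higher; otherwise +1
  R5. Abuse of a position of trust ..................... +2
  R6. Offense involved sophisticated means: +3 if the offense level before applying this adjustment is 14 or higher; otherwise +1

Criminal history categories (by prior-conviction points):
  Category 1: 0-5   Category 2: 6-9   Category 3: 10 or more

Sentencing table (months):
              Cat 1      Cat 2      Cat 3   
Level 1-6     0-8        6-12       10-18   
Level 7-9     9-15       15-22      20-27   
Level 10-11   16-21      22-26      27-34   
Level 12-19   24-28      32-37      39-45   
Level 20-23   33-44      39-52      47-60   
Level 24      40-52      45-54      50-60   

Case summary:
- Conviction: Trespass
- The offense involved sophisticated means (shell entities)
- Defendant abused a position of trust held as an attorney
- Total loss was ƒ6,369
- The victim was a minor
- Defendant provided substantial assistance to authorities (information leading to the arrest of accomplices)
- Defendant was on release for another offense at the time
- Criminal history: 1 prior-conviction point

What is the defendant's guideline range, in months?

40-52 months

Base offense level for trespass: 16.
R1 applies: 16 + 4 = 20.
R2 applies: 20 − 3 = 17.
R3 applies: 17 + 3 = 20.
R4 applies (level before this adjustment is 20 ≥ 9, so +4): 20 + 4 = 24.
R5 applies: 24 + 2 = 26.
R6 applies (level before this adjustment is 26 ≥ 14, so +3): 26 + 3 = 29.
Level 29 exceeds the maximum of 24; capped at 24.
Final offense level: 24.
Criminal history: 1 prior point → Category 1 (0-5).
Level 24 falls in the 24 band.
Grid: Level 24 × Category 1 = 40-52 months.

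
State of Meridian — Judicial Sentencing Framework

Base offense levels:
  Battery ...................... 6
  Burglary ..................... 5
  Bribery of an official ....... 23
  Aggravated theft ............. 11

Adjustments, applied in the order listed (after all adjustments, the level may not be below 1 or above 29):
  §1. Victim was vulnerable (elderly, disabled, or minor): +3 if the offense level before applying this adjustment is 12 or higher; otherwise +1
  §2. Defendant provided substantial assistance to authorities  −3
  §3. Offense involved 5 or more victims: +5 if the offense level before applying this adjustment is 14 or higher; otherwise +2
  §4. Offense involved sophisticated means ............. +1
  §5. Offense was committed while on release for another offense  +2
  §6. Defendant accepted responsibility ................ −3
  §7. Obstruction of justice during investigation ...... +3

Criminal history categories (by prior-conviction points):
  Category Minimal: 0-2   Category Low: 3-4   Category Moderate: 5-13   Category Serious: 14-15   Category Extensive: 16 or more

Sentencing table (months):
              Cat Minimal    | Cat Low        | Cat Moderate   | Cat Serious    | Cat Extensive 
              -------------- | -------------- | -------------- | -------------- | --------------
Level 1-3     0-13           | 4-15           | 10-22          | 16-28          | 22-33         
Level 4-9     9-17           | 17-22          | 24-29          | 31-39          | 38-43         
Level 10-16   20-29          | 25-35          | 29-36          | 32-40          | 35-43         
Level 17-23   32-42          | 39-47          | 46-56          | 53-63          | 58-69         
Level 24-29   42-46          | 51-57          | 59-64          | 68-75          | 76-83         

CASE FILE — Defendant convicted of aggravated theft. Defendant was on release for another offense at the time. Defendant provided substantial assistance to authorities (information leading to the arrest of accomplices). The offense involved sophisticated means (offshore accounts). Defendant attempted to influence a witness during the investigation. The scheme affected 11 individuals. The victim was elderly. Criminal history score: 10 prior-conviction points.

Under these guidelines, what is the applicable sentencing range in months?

46-56 months

Base offense level for aggravated theft: 11.
§1 applies (level before this adjustment is 11 < 12, so +1): 11 + 1 = 12.
§2 applies: 12 − 3 = 9.
§3 applies (level before this adjustment is 9 < 14, so +2): 9 + 2 = 11.
§4 applies: 11 + 1 = 12.
§5 applies: 12 + 2 = 14.
§6 does not apply.
§7 applies: 14 + 3 = 17.
Final offense level: 17.
Criminal history: 10 prior points → Category Moderate (5-13).
Level 17 falls in the 17-23 band.
Grid: Level 17-23 × Category Moderate = 46-56 months.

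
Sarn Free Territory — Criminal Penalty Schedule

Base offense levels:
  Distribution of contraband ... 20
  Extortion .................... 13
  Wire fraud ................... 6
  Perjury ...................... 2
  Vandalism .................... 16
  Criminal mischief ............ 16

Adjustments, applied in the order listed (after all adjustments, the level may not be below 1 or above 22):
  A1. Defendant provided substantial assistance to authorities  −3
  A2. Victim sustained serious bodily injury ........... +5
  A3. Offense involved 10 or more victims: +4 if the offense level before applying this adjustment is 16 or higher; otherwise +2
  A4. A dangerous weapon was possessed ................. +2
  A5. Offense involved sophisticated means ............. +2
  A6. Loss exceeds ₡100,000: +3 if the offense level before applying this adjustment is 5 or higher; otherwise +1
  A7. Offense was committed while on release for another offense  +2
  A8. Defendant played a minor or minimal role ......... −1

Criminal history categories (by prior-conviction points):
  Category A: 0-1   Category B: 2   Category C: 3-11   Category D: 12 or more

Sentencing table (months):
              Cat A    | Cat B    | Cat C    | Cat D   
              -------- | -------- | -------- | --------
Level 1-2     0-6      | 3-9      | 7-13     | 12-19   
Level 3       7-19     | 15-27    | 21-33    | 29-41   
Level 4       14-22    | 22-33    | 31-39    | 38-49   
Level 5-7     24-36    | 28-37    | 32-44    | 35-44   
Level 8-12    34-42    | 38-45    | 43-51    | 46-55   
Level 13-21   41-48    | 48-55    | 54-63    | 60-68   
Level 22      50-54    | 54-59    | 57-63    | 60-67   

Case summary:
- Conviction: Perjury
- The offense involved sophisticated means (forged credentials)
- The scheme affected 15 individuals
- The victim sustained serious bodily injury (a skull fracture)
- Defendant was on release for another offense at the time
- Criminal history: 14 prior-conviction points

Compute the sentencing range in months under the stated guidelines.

60-68 months

Base offense level for perjury: 2.
A2 applies: 2 + 5 = 7.
A3 applies (level before this adjustment is 7 < 16, so +2): 7 + 2 = 9.
A5 applies: 9 + 2 = 11.
A6 does not apply.
A7 applies: 11 + 2 = 13.
A8 does not apply.
Final offense level: 13.
Criminal history: 14 prior points → Category D (12+).
Level 13 falls in the 13-21 band.
Grid: Level 13-21 × Category D = 60-68 months.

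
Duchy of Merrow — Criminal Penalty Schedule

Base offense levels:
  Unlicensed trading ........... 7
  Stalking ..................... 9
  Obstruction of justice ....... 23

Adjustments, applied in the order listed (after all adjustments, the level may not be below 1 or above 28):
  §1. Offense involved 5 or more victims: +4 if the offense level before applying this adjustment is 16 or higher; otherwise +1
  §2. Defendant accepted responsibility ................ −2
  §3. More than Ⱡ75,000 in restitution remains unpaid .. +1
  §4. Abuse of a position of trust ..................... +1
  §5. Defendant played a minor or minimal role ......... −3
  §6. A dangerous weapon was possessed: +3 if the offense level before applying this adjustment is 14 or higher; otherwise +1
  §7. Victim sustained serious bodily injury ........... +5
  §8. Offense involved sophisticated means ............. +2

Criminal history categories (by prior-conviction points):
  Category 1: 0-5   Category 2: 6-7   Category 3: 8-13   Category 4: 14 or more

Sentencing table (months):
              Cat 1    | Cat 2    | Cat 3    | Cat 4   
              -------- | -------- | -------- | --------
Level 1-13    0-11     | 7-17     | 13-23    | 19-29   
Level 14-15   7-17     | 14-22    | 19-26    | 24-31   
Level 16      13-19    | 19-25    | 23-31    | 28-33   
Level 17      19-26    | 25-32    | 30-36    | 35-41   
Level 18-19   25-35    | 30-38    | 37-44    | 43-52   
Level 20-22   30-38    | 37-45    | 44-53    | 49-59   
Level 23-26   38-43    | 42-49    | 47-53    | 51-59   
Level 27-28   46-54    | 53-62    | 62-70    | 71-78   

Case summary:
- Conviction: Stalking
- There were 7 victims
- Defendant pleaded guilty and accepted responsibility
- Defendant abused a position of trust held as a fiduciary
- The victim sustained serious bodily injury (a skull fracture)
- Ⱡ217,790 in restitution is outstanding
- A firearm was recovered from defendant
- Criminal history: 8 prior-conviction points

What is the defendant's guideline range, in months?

Base offense level for stalking: 9.
§1 applies (level before this adjustment is 9 < 16, so +1): 9 + 1 = 10.
§2 applies: 10 − 2 = 8.
§3 applies: 8 + 1 = 9.
§4 applies: 9 + 1 = 10.
§5 does not apply.
§6 applies (level before this adjustment is 10 < 14, so +1): 10 + 1 = 11.
§7 applies: 11 + 5 = 16.
§8 does not apply.
Final offense level: 16.
Criminal history: 8 prior points → Category 3 (8-13).
Level 16 falls in the 16 band.
Grid: Level 16 × Category 3 = 23-31 months.

23-31 months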